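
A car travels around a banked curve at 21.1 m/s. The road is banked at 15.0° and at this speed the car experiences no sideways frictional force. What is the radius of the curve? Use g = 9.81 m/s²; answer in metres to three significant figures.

Frictionless banking: tanθ = v²/(rg), so r = v²/(g tanθ).
r = (21.1)²/(9.81 × tan 15.0°) = 445.2/(9.81 × 0.2679) = 445.2/2.629 = 169.4 m.

169 m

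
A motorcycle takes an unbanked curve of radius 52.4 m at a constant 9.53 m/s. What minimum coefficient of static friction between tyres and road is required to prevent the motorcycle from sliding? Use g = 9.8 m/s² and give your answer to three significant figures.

Friction provides the centripetal force: μ_s m g = m v²/r, so μ_s = v²/(g r) = (9.530)²/(9.8 × 52.4) = 90.82/513.5 = 0.1769.

0.177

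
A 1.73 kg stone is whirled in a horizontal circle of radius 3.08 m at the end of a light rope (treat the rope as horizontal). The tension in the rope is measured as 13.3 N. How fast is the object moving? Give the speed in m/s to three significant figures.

4.87 m/s

T = m v²/r ⇒ v = √(T r / m) = √(13.3 × 3.08 / 1.73) = √23.68 = 4.866 m/s.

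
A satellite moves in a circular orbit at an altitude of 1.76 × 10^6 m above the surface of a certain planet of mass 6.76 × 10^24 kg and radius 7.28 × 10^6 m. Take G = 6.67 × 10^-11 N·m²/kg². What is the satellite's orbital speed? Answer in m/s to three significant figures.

7060 m/s

Orbital radius r = R + h = 7.28 × 10^6 + 1.76 × 10^6 = 9.040 × 10^6 m.
Gravity supplies the centripetal force: G M m / r² = m v² / r, so v = √(GM/r).
v = √(6.67 × 10^-11 × 6.76 × 10^24 / 9.040 × 10^6) = √(4.988 × 10^7) = 7062 m/s.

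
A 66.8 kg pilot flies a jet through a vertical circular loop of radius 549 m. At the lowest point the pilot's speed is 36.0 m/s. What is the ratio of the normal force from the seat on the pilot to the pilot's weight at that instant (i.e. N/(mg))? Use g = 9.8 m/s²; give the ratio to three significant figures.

At the bottom, N − mg = mv²/r, so N = m(v²/r + g) and N/(mg) = v²/(rg) + 1 = (36.0)²/(549 × 9.8) + 1 = 0.2409 + 1 = 1.241.

1.24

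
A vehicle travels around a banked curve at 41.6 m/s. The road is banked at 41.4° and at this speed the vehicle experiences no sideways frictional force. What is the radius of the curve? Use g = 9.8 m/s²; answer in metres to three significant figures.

200 m

Frictionless banking: tanθ = v²/(rg), so r = v²/(g tanθ).
r = (41.6)²/(9.8 × tan 41.4°) = 1731/(9.8 × 0.8816) = 1731/8.640 = 200.3 m.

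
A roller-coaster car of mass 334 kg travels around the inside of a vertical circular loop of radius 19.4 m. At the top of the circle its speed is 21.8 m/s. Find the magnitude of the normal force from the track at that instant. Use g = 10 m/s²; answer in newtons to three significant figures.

At the top, both N and the weight mg point inward (toward the centre), so N + mg = mv²/r.
N = m(v²/r − g) = 334 × ((21.8)²/19.4 − 10.0) = 334 × (24.50 − 10.0) = 334 × 14.50 = 4842 N.

4840 N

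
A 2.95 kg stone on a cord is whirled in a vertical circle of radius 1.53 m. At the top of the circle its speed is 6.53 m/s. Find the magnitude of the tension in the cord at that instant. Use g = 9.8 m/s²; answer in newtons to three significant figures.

At the top, both T and the weight mg point inward (toward the centre), so T + mg = mv²/r.
T = m(v²/r − g) = 2.95 × ((6.53)²/1.53 − 9.8) = 2.95 × (27.87 − 9.8) = 2.95 × 18.07 = 53.31 N.

53.3 N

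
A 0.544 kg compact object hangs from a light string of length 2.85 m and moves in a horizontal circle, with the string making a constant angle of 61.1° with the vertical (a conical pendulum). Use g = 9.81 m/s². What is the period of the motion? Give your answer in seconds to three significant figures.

r = L sinθ = 2.495 m. From T sinθ = mω²r and T cosθ = mg: tanθ = ω²r/g, so ω² = g tanθ / r = g/(L cosθ).
ω = √(g/(L cosθ)) = √(9.81/(2.85 × 0.4833)) = √7.122 = 2.669 rad/s.
Period = 2π/ω = 2.354 s.

2.35 s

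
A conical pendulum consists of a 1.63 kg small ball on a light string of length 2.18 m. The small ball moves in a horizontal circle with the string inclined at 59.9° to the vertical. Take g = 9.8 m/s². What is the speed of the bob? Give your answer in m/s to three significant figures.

5.65 m/s

The radius of the circle is r = L sinθ = 2.18 × sin 59.9° = 1.886 m.
Horizontally T sinθ = mv²/r and vertically T cosθ = mg, so tanθ = v²/(rg).
v = √(r g tanθ) = √(1.886 × 9.8 × 1.725) = √31.89 = 5.647 m/s.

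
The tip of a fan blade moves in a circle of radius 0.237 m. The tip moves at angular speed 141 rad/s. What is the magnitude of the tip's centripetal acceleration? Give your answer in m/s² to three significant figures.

4710 m/s²

v = ωr = 141 × 0.237 = 33.42 m/s.
a_c = v²/r = (33.42)²/0.237 = 1117/0.237 = 4712 m/s².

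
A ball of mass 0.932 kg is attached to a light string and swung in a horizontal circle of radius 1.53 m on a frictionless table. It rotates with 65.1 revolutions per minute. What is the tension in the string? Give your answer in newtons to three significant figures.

66.3 N

ω = 65.1 rev/min × 2π/60 = 6.817 rad/s, so v = ωr = 6.817 × 1.53 = 10.43 m/s.
The tension is the only horizontal force, so it supplies the full centripetal force: T = m v²/r = 0.932 × (10.43)²/1.53 = 0.932 × 108.8/1.53 = 66.27 N.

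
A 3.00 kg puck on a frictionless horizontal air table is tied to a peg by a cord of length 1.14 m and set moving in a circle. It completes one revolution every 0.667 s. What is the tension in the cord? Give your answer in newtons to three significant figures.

v = 2πr/T = 2π × 1.14/0.667 = 10.74 m/s.
The tension is the only horizontal force, so it supplies the full centripetal force: T = m v²/r = 3.00 × (10.74)²/1.14 = 3.00 × 115.3/1.14 = 303.5 N.

303 N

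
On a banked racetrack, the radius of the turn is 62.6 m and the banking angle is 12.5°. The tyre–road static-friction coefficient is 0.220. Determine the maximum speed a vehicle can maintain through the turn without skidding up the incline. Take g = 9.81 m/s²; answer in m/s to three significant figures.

16.9 m/s

At the maximum speed, friction acts down the slope at its limiting value f = μN. Radially (horizontal, toward centre): N sinθ + μN cosθ = mv²/r. Vertically: N cosθ − μN sinθ = mg.
Dividing: v² = r g (sinθ + μcosθ)/(cosθ − μsinθ).
sinθ + μcosθ = 0.2164 + 0.220×0.9763 = 0.4312; cosθ − μsinθ = 0.9763 − 0.220×0.2164 = 0.9287.
v² = 62.6 × 9.81 × 0.4312/0.9287 = 285.2 m²/s², so v = 16.89 m/s.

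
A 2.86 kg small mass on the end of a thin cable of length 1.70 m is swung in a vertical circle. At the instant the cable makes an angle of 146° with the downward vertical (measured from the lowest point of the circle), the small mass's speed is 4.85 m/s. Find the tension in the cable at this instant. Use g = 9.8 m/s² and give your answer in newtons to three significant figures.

16.3 N

Take the radial direction toward the centre of the circle as positive. The component of the weight along the string toward the centre is −mg cos φ (φ measured from the bottom), so Newton's second law along the string gives T − mg cos φ = m v²/r.
cos 146° = -0.8290, so T = m(v²/r + g cos φ) = 2.86 × ((4.85)²/1.70 + 9.8 × -0.8290) = 2.86 × (13.84 + (-8.125)) = 2.86 × 5.712 = 16.34 N.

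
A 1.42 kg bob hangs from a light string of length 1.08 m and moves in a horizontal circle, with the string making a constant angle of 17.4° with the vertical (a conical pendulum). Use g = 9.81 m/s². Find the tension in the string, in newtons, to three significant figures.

14.6 N

Vertically the bob has no acceleration, so T cosθ = mg.
T = mg/cosθ = 1.42 × 9.81 / cos 17.4° = 13.93/0.9542 = 14.60 N.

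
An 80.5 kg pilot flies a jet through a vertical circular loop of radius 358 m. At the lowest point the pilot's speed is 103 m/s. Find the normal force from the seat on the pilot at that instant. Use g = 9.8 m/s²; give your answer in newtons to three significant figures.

3170 N

At the lowest point, N points up (toward the centre) and the weight mg points down (away from the centre), so the net inward force is N − mg = mv²/r.
N = m(v²/r + g) = 80.5 × ((103)²/358 + 9.8) = 80.5 × (29.63 + 9.8) = 80.5 × 39.43 = 3174 N.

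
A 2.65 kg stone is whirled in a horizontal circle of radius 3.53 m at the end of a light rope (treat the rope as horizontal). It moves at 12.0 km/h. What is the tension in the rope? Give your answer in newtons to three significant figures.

v = 12.0 km/h = 12.0/3.6 = 3.333 m/s.
The tension is the only horizontal force, so it supplies the full centripetal force: T = m v²/r = 2.65 × (3.333)²/3.53 = 2.65 × 11.11/3.53 = 8.341 N.

8.34 N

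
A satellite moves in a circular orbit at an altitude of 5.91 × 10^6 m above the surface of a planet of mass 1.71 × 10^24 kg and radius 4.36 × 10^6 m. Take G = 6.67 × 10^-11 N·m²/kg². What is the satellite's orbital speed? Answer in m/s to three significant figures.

3330 m/s

Orbital radius r = R + h = 4.36 × 10^6 + 5.91 × 10^6 = 1.027 × 10^7 m.
Gravity supplies the centripetal force: G M m / r² = m v² / r, so v = √(GM/r).
v = √(6.67 × 10^-11 × 1.71 × 10^24 / 1.027 × 10^7) = √(1.111 × 10^7) = 3333 m/s.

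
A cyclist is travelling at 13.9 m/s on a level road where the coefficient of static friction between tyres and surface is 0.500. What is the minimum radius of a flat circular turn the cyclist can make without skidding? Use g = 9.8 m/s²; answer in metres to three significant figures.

39.4 m

At the limit, μ_s m g = m v²/r, so r_min = v²/(μ_s g) = (13.9)²/(0.500 × 9.8) = 193.2/4.900 = 39.43 m.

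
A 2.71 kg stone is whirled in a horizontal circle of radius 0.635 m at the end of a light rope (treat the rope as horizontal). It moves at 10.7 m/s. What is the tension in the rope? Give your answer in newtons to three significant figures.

The tension is the only horizontal force, so it supplies the full centripetal force: T = m v²/r = 2.71 × (10.70)²/0.635 = 2.71 × 114.5/0.635 = 488.6 N.

489 N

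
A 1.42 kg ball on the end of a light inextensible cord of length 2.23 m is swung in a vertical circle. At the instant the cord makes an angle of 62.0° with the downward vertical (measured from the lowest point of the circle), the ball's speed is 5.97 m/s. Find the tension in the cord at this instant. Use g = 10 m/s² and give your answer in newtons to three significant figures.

29.4 N

Take the radial direction toward the centre of the circle as positive. The component of the weight along the string toward the centre is −mg cos φ (φ measured from the bottom), so Newton's second law along the string gives T − mg cos φ = m v²/r.
cos 62.0° = 0.4695, so T = m(v²/r + g cos φ) = 1.42 × ((5.97)²/2.23 + 10.0 × 0.4695) = 1.42 × (15.98 + (4.695)) = 1.42 × 20.68 = 29.36 N.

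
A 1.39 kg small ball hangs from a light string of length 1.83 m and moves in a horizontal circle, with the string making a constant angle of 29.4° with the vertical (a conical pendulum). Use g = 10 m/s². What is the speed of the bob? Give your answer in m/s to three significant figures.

The radius of the circle is r = L sinθ = 1.83 × sin 29.4° = 0.8984 m.
Horizontally T sinθ = mv²/r and vertically T cosθ = mg, so tanθ = v²/(rg).
v = √(r g tanθ) = √(0.8984 × 10.0 × 0.5635) = √5.062 = 2.250 m/s.

2.25 m/s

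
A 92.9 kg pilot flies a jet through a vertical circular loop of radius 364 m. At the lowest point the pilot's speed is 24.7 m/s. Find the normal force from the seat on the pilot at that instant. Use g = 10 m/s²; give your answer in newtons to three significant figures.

1080 N

At the lowest point, N points up (toward the centre) and the weight mg points down (away from the centre), so the net inward force is N − mg = mv²/r.
N = m(v²/r + g) = 92.9 × ((24.7)²/364 + 10.0) = 92.9 × (1.676 + 10.0) = 92.9 × 11.68 = 1085 N.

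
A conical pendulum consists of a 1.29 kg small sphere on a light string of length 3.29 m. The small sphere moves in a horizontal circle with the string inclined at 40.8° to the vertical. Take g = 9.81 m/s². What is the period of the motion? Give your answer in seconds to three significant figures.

3.17 s

r = L sinθ = 2.150 m. From T sinθ = mω²r and T cosθ = mg: tanθ = ω²r/g, so ω² = g tanθ / r = g/(L cosθ).
ω = √(g/(L cosθ)) = √(9.81/(3.29 × 0.7570)) = √3.939 = 1.985 rad/s.
Period = 2π/ω = 3.166 s.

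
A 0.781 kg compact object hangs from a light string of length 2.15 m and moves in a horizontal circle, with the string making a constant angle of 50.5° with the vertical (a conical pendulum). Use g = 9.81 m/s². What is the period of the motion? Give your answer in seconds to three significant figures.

2.35 s

r = L sinθ = 1.659 m. From T sinθ = mω²r and T cosθ = mg: tanθ = ω²r/g, so ω² = g tanθ / r = g/(L cosθ).
ω = √(g/(L cosθ)) = √(9.81/(2.15 × 0.6361)) = √7.173 = 2.678 rad/s.
Period = 2π/ω = 2.346 s.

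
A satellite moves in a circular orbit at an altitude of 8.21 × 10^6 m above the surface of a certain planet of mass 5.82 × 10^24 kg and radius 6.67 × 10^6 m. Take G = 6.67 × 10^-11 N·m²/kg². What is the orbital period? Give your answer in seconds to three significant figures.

18300 s

r = R + h = 6.67 × 10^6 + 8.21 × 10^6 = 1.488 × 10^7 m. Gravity provides the centripetal force: G M m / r² = m v² / r ⇒ v = √(GM/r) = 5108 m/s.
T = 2πr/v = 2π × 1.488 × 10^7 / 5108 = 18300 s.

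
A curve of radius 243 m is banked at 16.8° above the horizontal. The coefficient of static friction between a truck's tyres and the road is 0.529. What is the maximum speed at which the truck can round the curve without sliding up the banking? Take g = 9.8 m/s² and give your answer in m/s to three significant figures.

At the maximum speed, friction acts down the slope at its limiting value f = μN. Radially (horizontal, toward centre): N sinθ + μN cosθ = mv²/r. Vertically: N cosθ − μN sinθ = mg.
Dividing: v² = r g (sinθ + μcosθ)/(cosθ − μsinθ).
sinθ + μcosθ = 0.2890 + 0.529×0.9573 = 0.7955; cosθ − μsinθ = 0.9573 − 0.529×0.2890 = 0.8044.
v² = 243 × 9.8 × 0.7955/0.8044 = 2355 m²/s², so v = 48.53 m/s.

48.5 m/s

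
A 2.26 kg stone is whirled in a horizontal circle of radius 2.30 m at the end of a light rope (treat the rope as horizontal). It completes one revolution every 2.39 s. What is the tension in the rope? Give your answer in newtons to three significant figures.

35.9 N

v = 2πr/T = 2π × 2.30/2.39 = 6.047 m/s.
The tension is the only horizontal force, so it supplies the full centripetal force: T = m v²/r = 2.26 × (6.047)²/2.30 = 2.26 × 36.56/2.30 = 35.93 N.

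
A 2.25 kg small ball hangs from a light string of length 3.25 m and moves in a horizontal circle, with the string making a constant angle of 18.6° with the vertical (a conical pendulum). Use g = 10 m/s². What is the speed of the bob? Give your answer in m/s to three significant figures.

1.87 m/s

The radius of the circle is r = L sinθ = 3.25 × sin 18.6° = 1.037 m.
Horizontally T sinθ = mv²/r and vertically T cosθ = mg, so tanθ = v²/(rg).
v = √(r g tanθ) = √(1.037 × 10.0 × 0.3365) = √3.489 = 1.868 m/s.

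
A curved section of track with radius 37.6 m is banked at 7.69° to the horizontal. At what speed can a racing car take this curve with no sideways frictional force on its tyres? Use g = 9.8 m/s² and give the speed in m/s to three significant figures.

7.05 m/s

On a frictionless banked curve, N sinθ = mv²/r and N cosθ = mg, so tanθ = v²/(rg).
v = √(r g tanθ) = √(37.6 × 9.8 × tan 7.69°) = √(37.6 × 9.8 × 0.1350) = √49.75 = 7.054 m/s.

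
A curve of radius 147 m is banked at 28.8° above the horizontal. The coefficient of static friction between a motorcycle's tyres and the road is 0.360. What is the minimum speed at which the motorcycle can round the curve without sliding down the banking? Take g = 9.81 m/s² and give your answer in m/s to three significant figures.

At the minimum speed, friction acts up the slope at its limiting value f = μN. Radially (horizontal, toward centre): N sinθ − μN cosθ = mv²/r. Vertically: N cosθ + μN sinθ = mg.
Dividing: v² = r g (sinθ − μcosθ)/(cosθ + μsinθ).
sinθ − μcosθ = 0.4818 − 0.360×0.8763 = 0.1663; cosθ + μsinθ = 0.8763 + 0.360×0.4818 = 1.050.
v² = 147 × 9.81 × 0.1663/1.050 = 228.4 m²/s², so v = 15.11 m/s.

15.1 m/s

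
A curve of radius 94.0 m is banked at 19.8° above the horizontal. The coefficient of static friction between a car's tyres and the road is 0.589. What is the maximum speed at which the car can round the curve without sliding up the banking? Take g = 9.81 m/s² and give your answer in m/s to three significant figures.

33.3 m/s

At the maximum speed, friction acts down the slope at its limiting value f = μN. Radially (horizontal, toward centre): N sinθ + μN cosθ = mv²/r. Vertically: N cosθ − μN sinθ = mg.
Dividing: v² = r g (sinθ + μcosθ)/(cosθ − μsinθ).
sinθ + μcosθ = 0.3387 + 0.589×0.9409 = 0.8929; cosθ − μsinθ = 0.9409 − 0.589×0.3387 = 0.7414.
v² = 94.0 × 9.81 × 0.8929/0.7414 = 1111 m²/s², so v = 33.33 m/s.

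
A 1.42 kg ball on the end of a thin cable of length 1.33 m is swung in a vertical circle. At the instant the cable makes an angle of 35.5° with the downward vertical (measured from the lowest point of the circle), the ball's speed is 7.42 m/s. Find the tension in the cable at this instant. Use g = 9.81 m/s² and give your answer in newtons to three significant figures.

Take the radial direction toward the centre of the circle as positive. The component of the weight along the string toward the centre is −mg cos φ (φ measured from the bottom), so Newton's second law along the string gives T − mg cos φ = m v²/r.
cos 35.5° = 0.8141, so T = m(v²/r + g cos φ) = 1.42 × ((7.42)²/1.33 + 9.81 × 0.8141) = 1.42 × (41.40 + (7.986)) = 1.42 × 49.38 = 70.12 N.

70.1 N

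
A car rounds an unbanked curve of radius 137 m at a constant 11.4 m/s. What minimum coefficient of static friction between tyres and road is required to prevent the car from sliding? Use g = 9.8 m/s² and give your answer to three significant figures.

0.0968

Friction provides the centripetal force: μ_s m g = m v²/r, so μ_s = v²/(g r) = (11.40)²/(9.8 × 137) = 130.0/1343 = 0.09680.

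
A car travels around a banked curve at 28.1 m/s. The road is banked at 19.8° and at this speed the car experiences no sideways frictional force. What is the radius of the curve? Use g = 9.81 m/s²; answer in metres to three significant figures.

Frictionless banking: tanθ = v²/(rg), so r = v²/(g tanθ).
r = (28.1)²/(9.81 × tan 19.8°) = 789.6/(9.81 × 0.3600) = 789.6/3.532 = 223.6 m.

224 m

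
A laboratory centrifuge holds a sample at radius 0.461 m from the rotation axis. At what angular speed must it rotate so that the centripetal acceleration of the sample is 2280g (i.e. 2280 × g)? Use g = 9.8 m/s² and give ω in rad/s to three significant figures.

Centripetal acceleration a_c = ω²r. Setting ω²r = 2280g:
ω = √(2280g / r) = √(2280 × 9.8 / 0.461) = √48470 = 220.2 rad/s.

220 rad/s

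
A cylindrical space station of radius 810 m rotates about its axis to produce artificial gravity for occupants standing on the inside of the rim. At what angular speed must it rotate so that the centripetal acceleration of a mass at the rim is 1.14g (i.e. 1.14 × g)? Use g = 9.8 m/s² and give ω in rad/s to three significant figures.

Centripetal acceleration a_c = ω²r. Setting ω²r = 1.14g:
ω = √(1.14g / r) = √(1.14 × 9.8 / 810) = √0.01379 = 0.1174 rad/s.

0.117 rad/s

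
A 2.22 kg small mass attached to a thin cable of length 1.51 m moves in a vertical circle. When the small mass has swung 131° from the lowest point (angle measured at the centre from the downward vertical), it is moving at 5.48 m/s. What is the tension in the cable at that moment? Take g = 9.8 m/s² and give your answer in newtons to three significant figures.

29.9 N

Take the radial direction toward the centre of the circle as positive. The component of the weight along the string toward the centre is −mg cos φ (φ measured from the bottom), so Newton's second law along the string gives T − mg cos φ = m v²/r.
cos 131° = -0.6561, so T = m(v²/r + g cos φ) = 2.22 × ((5.48)²/1.51 + 9.8 × -0.6561) = 2.22 × (19.89 + (-6.429)) = 2.22 × 13.46 = 29.88 N.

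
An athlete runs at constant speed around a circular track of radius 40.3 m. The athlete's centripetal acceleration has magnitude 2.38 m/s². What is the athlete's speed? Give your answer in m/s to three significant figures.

a_c = v²/r ⇒ v = √(a_c · r) = √(2.38 × 40.3) = √95.91 = 9.794 m/s.

9.79 m/s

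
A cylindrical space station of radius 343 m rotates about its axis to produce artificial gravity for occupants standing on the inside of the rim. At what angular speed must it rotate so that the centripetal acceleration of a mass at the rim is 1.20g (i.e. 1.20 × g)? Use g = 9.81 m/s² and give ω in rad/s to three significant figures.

Centripetal acceleration a_c = ω²r. Setting ω²r = 1.20g:
ω = √(1.20g / r) = √(1.20 × 9.81 / 343) = √0.03432 = 0.1853 rad/s.

0.185 rad/s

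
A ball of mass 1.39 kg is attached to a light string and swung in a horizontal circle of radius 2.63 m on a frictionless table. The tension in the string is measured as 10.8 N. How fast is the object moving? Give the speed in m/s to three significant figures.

T = m v²/r ⇒ v = √(T r / m) = √(10.8 × 2.63 / 1.39) = √20.43 = 4.520 m/s.

4.52 m/s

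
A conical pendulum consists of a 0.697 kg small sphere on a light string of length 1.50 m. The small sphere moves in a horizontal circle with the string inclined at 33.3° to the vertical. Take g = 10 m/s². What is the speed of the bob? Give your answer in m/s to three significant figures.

The radius of the circle is r = L sinθ = 1.50 × sin 33.3° = 0.8235 m.
Horizontally T sinθ = mv²/r and vertically T cosθ = mg, so tanθ = v²/(rg).
v = √(r g tanθ) = √(0.8235 × 10.0 × 0.6569) = √5.410 = 2.326 m/s.

2.33 m/s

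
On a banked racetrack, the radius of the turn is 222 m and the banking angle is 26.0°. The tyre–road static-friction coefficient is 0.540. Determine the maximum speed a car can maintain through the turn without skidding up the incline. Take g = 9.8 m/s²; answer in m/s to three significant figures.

55.1 m/s

At the maximum speed, friction acts down the slope at its limiting value f = μN. Radially (horizontal, toward centre): N sinθ + μN cosθ = mv²/r. Vertically: N cosθ − μN sinθ = mg.
Dividing: v² = r g (sinθ + μcosθ)/(cosθ − μsinθ).
sinθ + μcosθ = 0.4384 + 0.540×0.8988 = 0.9237; cosθ − μsinθ = 0.8988 − 0.540×0.4384 = 0.6621.
v² = 222 × 9.8 × 0.9237/0.6621 = 3035 m²/s², so v = 55.09 m/s.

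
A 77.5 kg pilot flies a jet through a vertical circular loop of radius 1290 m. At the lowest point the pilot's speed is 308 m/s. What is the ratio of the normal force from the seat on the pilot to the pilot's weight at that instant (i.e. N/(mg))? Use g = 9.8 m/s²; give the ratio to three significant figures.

8.50

At the bottom, N − mg = mv²/r, so N = m(v²/r + g) and N/(mg) = v²/(rg) + 1 = (308)²/(1290 × 9.8) + 1 = 7.504 + 1 = 8.504.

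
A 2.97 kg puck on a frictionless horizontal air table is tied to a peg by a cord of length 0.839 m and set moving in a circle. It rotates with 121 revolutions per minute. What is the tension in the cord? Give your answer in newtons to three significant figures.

400 N

ω = 121 rev/min × 2π/60 = 12.67 rad/s, so v = ωr = 12.67 × 0.839 = 10.63 m/s.
The tension is the only horizontal force, so it supplies the full centripetal force: T = m v²/r = 2.97 × (10.63)²/0.839 = 2.97 × 113.0/0.839 = 400.1 N.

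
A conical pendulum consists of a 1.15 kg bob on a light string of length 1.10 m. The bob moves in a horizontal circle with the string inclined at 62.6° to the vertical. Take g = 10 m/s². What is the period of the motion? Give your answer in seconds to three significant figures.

r = L sinθ = 0.9766 m. From T sinθ = mω²r and T cosθ = mg: tanθ = ω²r/g, so ω² = g tanθ / r = g/(L cosθ).
ω = √(g/(L cosθ)) = √(10.0/(1.10 × 0.4602)) = √19.75 = 4.445 rad/s.
Period = 2π/ω = 1.414 s.

1.41 s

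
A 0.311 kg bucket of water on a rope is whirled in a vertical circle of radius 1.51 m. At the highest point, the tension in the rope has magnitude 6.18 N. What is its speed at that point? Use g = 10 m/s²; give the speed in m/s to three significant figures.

At the top, T + mg = mv²/r, so v = √(r(T/m + g)) = √(1.51 × (6.18/0.311 + 10.0)) = √(1.51 × 29.87) = √45.11 = 6.716 m/s.

6.72 m/s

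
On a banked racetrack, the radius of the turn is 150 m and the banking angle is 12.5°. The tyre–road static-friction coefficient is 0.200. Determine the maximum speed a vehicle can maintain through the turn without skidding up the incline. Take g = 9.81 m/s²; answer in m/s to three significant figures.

25.5 m/s

At the maximum speed, friction acts down the slope at its limiting value f = μN. Radially (horizontal, toward centre): N sinθ + μN cosθ = mv²/r. Vertically: N cosθ − μN sinθ = mg.
Dividing: v² = r g (sinθ + μcosθ)/(cosθ − μsinθ).
sinθ + μcosθ = 0.2164 + 0.200×0.9763 = 0.4117; cosθ − μsinθ = 0.9763 − 0.200×0.2164 = 0.9330.
v² = 150 × 9.81 × 0.4117/0.9330 = 649.3 m²/s², so v = 25.48 m/s.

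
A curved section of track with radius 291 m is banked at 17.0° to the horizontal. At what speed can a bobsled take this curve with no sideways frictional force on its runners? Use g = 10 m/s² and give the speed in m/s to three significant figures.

On a frictionless banked curve, N sinθ = mv²/r and N cosθ = mg, so tanθ = v²/(rg).
v = √(r g tanθ) = √(291 × 10.0 × tan 17.0°) = √(291 × 10.0 × 0.3057) = √889.7 = 29.83 m/s.

29.8 m/s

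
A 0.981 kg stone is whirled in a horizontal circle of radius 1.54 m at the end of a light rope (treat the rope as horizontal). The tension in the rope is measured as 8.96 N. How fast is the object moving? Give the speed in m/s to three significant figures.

3.75 m/s

T = m v²/r ⇒ v = √(T r / m) = √(8.96 × 1.54 / 0.981) = √14.07 = 3.750 m/s.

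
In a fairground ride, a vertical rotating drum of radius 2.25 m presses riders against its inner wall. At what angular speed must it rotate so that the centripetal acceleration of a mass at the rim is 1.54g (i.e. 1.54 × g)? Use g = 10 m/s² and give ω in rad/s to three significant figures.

2.62 rad/s

Centripetal acceleration a_c = ω²r. Setting ω²r = 1.54g:
ω = √(1.54g / r) = √(1.54 × 10.0 / 2.25) = √6.844 = 2.616 rad/s.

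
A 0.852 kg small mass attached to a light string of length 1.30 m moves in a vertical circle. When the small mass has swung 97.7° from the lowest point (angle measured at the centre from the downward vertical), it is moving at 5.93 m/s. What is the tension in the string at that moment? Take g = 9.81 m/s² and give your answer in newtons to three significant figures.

Take the radial direction toward the centre of the circle as positive. The component of the weight along the string toward the centre is −mg cos φ (φ measured from the bottom), so Newton's second law along the string gives T − mg cos φ = m v²/r.
cos 97.7° = -0.1340, so T = m(v²/r + g cos φ) = 0.852 × ((5.93)²/1.30 + 9.81 × -0.1340) = 0.852 × (27.05 + (-1.314)) = 0.852 × 25.74 = 21.93 N.

21.9 N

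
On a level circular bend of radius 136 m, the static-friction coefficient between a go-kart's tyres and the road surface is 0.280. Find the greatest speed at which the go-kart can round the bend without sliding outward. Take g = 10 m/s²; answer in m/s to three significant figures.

19.5 m/s

Friction provides the centripetal force on a flat curve. At maximum speed it is at its limiting value: μ_s m g = m v²/r.
Mass cancels: v_max = √(μ_s g r) = √(0.280 × 10.0 × 136) = √380.8 = 19.51 m/s.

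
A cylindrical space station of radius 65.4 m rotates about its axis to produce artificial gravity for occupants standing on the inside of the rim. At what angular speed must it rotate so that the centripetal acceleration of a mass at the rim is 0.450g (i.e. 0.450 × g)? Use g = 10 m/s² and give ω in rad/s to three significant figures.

Centripetal acceleration a_c = ω²r. Setting ω²r = 0.450g:
ω = √(0.450g / r) = √(0.450 × 10.0 / 65.4) = √0.06881 = 0.2623 rad/s.

0.262 rad/s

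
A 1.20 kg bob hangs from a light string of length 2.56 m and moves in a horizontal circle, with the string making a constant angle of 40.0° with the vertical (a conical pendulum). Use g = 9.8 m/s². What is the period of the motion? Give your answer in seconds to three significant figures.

2.81 s

r = L sinθ = 1.646 m. From T sinθ = mω²r and T cosθ = mg: tanθ = ω²r/g, so ω² = g tanθ / r = g/(L cosθ).
ω = √(g/(L cosθ)) = √(9.8/(2.56 × 0.7660)) = √4.997 = 2.235 rad/s.
Period = 2π/ω = 2.811 s.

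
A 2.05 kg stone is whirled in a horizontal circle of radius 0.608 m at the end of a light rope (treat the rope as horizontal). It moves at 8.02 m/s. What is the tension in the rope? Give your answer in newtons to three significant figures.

217 N

The tension is the only horizontal force, so it supplies the full centripetal force: T = m v²/r = 2.05 × (8.020)²/0.608 = 2.05 × 64.32/0.608 = 216.9 N.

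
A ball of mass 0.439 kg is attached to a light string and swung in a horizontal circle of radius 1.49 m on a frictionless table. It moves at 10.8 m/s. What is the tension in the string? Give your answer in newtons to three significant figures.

The tension is the only horizontal force, so it supplies the full centripetal force: T = m v²/r = 0.439 × (10.80)²/1.49 = 0.439 × 116.6/1.49 = 34.37 N.

34.4 N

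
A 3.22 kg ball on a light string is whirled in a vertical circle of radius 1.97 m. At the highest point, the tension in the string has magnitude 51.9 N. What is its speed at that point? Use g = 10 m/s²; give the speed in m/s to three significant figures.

7.17 m/s

At the top, T + mg = mv²/r, so v = √(r(T/m + g)) = √(1.97 × (51.9/3.22 + 10.0)) = √(1.97 × 26.12) = √51.45 = 7.173 m/s.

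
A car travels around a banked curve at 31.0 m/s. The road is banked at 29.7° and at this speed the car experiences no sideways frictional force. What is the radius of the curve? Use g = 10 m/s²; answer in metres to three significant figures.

Frictionless banking: tanθ = v²/(rg), so r = v²/(g tanθ).
r = (31.0)²/(10.0 × tan 29.7°) = 961.0/(10.0 × 0.5704) = 961.0/5.704 = 168.5 m.

168 m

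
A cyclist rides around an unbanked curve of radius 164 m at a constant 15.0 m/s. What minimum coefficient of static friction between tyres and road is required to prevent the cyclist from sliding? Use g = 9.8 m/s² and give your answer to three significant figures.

Friction provides the centripetal force: μ_s m g = m v²/r, so μ_s = v²/(g r) = (15.00)²/(9.8 × 164) = 225.0/1607 = 0.1400.

0.140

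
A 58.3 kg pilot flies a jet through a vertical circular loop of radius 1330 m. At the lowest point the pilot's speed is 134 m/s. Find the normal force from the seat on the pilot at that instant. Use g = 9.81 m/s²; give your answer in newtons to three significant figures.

At the lowest point, N points up (toward the centre) and the weight mg points down (away from the centre), so the net inward force is N − mg = mv²/r.
N = m(v²/r + g) = 58.3 × ((134)²/1330 + 9.81) = 58.3 × (13.50 + 9.81) = 58.3 × 23.31 = 1359 N.

1360 N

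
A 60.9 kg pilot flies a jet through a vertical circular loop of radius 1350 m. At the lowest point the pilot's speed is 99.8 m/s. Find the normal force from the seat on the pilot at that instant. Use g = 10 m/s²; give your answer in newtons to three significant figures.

At the lowest point, N points up (toward the centre) and the weight mg points down (away from the centre), so the net inward force is N − mg = mv²/r.
N = m(v²/r + g) = 60.9 × ((99.8)²/1350 + 10.0) = 60.9 × (7.378 + 10.0) = 60.9 × 17.38 = 1058 N.

1060 N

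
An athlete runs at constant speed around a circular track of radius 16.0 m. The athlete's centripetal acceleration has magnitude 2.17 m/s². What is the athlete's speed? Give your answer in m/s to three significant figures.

5.89 m/s

a_c = v²/r ⇒ v = √(a_c · r) = √(2.17 × 16.0) = √34.72 = 5.892 m/s.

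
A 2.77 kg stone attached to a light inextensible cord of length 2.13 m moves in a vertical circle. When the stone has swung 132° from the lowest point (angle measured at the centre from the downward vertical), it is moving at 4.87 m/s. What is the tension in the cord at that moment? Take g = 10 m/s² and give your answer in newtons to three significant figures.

12.3 N

Take the radial direction toward the centre of the circle as positive. The component of the weight along the string toward the centre is −mg cos φ (φ measured from the bottom), so Newton's second law along the string gives T − mg cos φ = m v²/r.
cos 132° = -0.6691, so T = m(v²/r + g cos φ) = 2.77 × ((4.87)²/2.13 + 10.0 × -0.6691) = 2.77 × (11.13 + (-6.691)) = 2.77 × 4.443 = 12.31 N.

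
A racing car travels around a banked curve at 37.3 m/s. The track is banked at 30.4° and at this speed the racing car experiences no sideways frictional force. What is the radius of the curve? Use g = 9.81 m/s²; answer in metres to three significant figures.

Frictionless banking: tanθ = v²/(rg), so r = v²/(g tanθ).
r = (37.3)²/(9.81 × tan 30.4°) = 1391/(9.81 × 0.5867) = 1391/5.755 = 241.7 m.

242 m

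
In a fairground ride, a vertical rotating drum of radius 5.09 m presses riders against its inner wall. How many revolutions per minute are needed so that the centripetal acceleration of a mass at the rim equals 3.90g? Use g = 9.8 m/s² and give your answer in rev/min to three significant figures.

Require ω²r = 3.90g, so ω = √(3.90 × 9.8/5.09) = 2.740 rad/s.
In rev/min: ω × 60/(2π) = 2.740 × 60/(2π) = 26.17 rev/min.

26.2 rev/min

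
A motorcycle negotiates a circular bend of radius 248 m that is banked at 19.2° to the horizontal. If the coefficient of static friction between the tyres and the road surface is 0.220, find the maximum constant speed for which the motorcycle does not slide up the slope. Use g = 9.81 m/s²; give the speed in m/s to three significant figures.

At the maximum speed, friction acts down the slope at its limiting value f = μN. Radially (horizontal, toward centre): N sinθ + μN cosθ = mv²/r. Vertically: N cosθ − μN sinθ = mg.
Dividing: v² = r g (sinθ + μcosθ)/(cosθ − μsinθ).
sinθ + μcosθ = 0.3289 + 0.220×0.9444 = 0.5366; cosθ − μsinθ = 0.9444 − 0.220×0.3289 = 0.8720.
v² = 248 × 9.81 × 0.5366/0.8720 = 1497 m²/s², so v = 38.69 m/s.

38.7 m/s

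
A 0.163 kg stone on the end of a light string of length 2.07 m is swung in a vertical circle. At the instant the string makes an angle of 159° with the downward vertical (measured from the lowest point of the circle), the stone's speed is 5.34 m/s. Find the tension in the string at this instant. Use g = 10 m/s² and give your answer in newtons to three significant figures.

Take the radial direction toward the centre of the circle as positive. The component of the weight along the string toward the centre is −mg cos φ (φ measured from the bottom), so Newton's second law along the string gives T − mg cos φ = m v²/r.
cos 159° = -0.9336, so T = m(v²/r + g cos φ) = 0.163 × ((5.34)²/2.07 + 10.0 × -0.9336) = 0.163 × (13.78 + (-9.336)) = 0.163 × 4.440 = 0.7237 N.

0.724 N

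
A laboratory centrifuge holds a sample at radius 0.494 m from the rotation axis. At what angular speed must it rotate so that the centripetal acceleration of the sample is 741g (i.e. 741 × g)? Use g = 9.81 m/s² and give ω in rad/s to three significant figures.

Centripetal acceleration a_c = ω²r. Setting ω²r = 741g:
ω = √(741g / r) = √(741 × 9.81 / 0.494) = √14720 = 121.3 rad/s.

121 rad/s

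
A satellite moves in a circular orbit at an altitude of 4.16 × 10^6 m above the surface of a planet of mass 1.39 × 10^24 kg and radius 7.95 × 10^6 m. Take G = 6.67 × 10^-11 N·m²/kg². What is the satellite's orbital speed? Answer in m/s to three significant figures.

Orbital radius r = R + h = 7.95 × 10^6 + 4.16 × 10^6 = 1.211 × 10^7 m.
Gravity supplies the centripetal force: G M m / r² = m v² / r, so v = √(GM/r).
v = √(6.67 × 10^-11 × 1.39 × 10^24 / 1.211 × 10^7) = √(7.656 × 10^6) = 2767 m/s.

2770 m/s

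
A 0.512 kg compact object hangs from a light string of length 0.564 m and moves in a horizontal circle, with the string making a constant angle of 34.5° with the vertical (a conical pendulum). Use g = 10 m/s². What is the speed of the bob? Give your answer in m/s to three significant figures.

The radius of the circle is r = L sinθ = 0.564 × sin 34.5° = 0.3195 m.
Horizontally T sinθ = mv²/r and vertically T cosθ = mg, so tanθ = v²/(rg).
v = √(r g tanθ) = √(0.3195 × 10.0 × 0.6873) = √2.196 = 1.482 m/s.

1.48 m/s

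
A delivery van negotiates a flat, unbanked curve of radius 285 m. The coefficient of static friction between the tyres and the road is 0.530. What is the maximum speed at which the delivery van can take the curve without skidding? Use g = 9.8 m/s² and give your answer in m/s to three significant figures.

Friction provides the centripetal force on a flat curve. At maximum speed it is at its limiting value: μ_s m g = m v²/r.
Mass cancels: v_max = √(μ_s g r) = √(0.530 × 9.8 × 285) = √1480 = 38.47 m/s.

38.5 m/s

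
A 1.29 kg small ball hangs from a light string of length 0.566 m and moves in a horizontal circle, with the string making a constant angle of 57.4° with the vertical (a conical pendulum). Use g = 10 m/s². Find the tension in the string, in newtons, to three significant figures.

Vertically the bob has no acceleration, so T cosθ = mg.
T = mg/cosθ = 1.29 × 10.0 / cos 57.4° = 12.90/0.5388 = 23.94 N.

23.9 N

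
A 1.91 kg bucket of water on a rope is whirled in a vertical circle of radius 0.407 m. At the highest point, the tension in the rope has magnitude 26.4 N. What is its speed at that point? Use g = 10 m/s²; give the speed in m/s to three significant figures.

3.11 m/s

At the top, T + mg = mv²/r, so v = √(r(T/m + g)) = √(0.407 × (26.4/1.91 + 10.0)) = √(0.407 × 23.82) = √9.696 = 3.114 m/s.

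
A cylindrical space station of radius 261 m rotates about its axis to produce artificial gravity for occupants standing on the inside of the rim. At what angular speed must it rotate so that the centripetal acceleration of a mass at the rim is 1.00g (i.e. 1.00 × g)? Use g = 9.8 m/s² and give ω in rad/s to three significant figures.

Centripetal acceleration a_c = ω²r. Setting ω²r = 1.00g:
ω = √(1.00g / r) = √(1.00 × 9.8 / 261) = √0.03755 = 0.1938 rad/s.

0.194 rad/s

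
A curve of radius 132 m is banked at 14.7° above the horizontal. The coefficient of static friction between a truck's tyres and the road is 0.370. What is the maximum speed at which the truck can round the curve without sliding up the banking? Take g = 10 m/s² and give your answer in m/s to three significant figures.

30.4 m/s

At the maximum speed, friction acts down the slope at its limiting value f = μN. Radially (horizontal, toward centre): N sinθ + μN cosθ = mv²/r. Vertically: N cosθ − μN sinθ = mg.
Dividing: v² = r g (sinθ + μcosθ)/(cosθ − μsinθ).
sinθ + μcosθ = 0.2538 + 0.370×0.9673 = 0.6116; cosθ − μsinθ = 0.9673 − 0.370×0.2538 = 0.8734.
v² = 132 × 10.0 × 0.6116/0.8734 = 924.4 m²/s², so v = 30.40 m/s.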